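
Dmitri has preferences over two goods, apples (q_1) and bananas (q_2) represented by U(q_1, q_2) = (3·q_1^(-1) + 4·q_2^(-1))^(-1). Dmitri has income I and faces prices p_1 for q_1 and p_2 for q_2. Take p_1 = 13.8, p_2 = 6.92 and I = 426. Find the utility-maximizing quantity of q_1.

q_1* = 16.983

MRS = MU_q_1/MU_q_2 = (3/4)·(q_2/q_1)^(2). Set equal to p_1/p_2.
Solve for the ratio: q_2/q_1 = [(4/3)·p_1/p_2]^(0.5).
With the ratio pinned down, the budget gives q_1* = I/(p_1 + p_2·(q_2/q_1)) and q_2* = (q_2/q_1)·q_1*.
Numerically q_2/q_1 = 1.630632, so q_1* = 426/(13.8 + 6.92·1.630632) = 16.983.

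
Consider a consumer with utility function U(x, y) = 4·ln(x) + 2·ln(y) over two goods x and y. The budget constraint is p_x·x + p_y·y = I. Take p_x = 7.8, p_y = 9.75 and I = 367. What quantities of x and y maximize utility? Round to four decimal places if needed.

Tangency: MRS = 2·y/x = p_x/p_y.
Rearranging, p_y·y = (1/2)·p_x·x. Substituting into the budget gives p_x·x·(1 + (1/2)) = I.
Demand: x*(p_x,p_y,I) = 2/3·I/p_x and y* = 1/3·I/p_y.
At p_x=7.8, p_y=9.75, I=367: x* = 2/3·367/7.8 = 31.3675, y* = 12.547.

x* = 31.3675, y* = 12.547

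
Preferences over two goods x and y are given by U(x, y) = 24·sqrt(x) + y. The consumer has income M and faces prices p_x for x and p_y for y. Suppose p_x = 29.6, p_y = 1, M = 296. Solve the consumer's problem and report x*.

x* = 0.1644

Plugging in: x* = (12·1/29.6)² = 0.1644.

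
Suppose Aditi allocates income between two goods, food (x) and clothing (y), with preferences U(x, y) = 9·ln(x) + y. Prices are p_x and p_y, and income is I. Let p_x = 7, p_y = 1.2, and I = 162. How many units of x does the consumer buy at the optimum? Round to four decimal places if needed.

So x*(p_x,p_y) = 9·p_y/p_x, independent of income; and y* = (I − 9·p_y)/p_y.
At the given prices: x* = 9·1.2/7 = 1.5429.

x* = 1.5429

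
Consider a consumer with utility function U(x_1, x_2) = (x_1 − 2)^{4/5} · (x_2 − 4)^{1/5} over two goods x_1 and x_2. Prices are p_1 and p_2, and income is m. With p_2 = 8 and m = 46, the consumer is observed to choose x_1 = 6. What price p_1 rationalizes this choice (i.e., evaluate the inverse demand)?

p_1 = 2

This is Cobb-Douglas in (x_1−2, x_2−4): tangency gives 0.8·p_2·(x_2−4) = 0.2·p_1·(x_1−2).
Substituting into the budget: x_1* = 2 + 0.8·(m − 2·p_1 − 4·p_2)/p_1, and x_2* = 4 + 0.2·(…)/p_2.
Set x_1* = 6 in the demand function and solve for p_1: p_1 = 2.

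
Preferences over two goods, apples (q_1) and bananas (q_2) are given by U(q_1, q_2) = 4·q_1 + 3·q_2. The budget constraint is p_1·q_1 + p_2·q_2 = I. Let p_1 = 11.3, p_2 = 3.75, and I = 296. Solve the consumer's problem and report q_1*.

q_1* = 0

Perfect substitutes: compare marginal utility per dollar. 4/p_1 vs 3/p_2 → 0.354 vs 0.8.
q_2 gives more utility per dollar, so spend all income on q_2: q_2* = I/p_2, q_1* = 0.
Numerically: q_1* = 0, q_2* = 78.9333.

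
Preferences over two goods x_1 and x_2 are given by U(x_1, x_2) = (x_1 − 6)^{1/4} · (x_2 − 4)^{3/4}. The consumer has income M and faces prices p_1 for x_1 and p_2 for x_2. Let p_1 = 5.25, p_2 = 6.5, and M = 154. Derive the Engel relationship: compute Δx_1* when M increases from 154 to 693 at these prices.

Δx_1* = 25.6667

MRS = (1/3)·(x_2−4)/(x_1−6). Tangency with p_1/p_2 gives x_2−4 = 3·(p_1/p_2)·(x_1−6).
Substituting into the budget: x_1* = 6 + 0.25·(M − 6·p_1 − 4·p_2)/p_1, and x_2* = 4 + 0.75·(…)/p_2.
Discretionary income = 154 − 6·5.25 − 4·6.5 = 96.5; x_1* = 6 + 0.25·96.5/5.25 = 10.5952.
At M' = 693: x_1* = 36.2619. Change: 36.2619 − 10.5952 = 25.6667.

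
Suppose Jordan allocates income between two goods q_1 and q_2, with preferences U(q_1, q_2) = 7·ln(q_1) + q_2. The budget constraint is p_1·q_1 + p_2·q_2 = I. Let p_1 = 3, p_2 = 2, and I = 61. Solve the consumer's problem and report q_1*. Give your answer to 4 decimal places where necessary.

q_1* = 4.6667

At the given prices: q_1* = 7·2/3 = 4.6667.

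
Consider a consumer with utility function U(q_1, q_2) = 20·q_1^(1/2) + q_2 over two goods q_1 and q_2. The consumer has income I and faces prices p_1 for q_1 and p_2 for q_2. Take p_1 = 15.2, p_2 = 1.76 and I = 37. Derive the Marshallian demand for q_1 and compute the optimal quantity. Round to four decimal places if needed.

q_1* = 1.3407

Plugging in: q_1* = (10·1.76/15.2)² = 1.3407.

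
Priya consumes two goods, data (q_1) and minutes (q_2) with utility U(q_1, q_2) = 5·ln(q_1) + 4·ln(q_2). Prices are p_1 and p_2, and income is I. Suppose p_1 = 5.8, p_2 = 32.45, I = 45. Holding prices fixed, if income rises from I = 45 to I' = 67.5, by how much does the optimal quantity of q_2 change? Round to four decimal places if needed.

Δq_2* = 0.3082

Tangency: MRS = (5/4)·q_2/q_1 = p_1/p_2.
So 5·p_2·q_2 = 4·p_1·q_1; combined with the budget, a share 5/9 of income goes to q_1.
Demand: q_1*(p_1,p_2,I) = 5/9·I/p_1 and q_2* = 4/9·I/p_2.
At p_1=5.8, p_2=32.45, I=45: q_2* = 4/9·45/32.45 = 0.6163.
At I' = 67.5: q_2* = 0.9245. Change: 0.9245 − 0.6163 = 0.3082.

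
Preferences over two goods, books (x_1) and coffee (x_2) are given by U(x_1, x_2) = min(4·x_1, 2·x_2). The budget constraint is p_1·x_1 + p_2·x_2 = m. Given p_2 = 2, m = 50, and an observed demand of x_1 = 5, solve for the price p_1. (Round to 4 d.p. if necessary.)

p_1 = 6

Leontief preferences: the optimum is at the kink where x_1/2 = x_2/4, i.e. x_2 = 2·x_1.
Budget: p_1·x_1 + p_2·2·x_1 = m, so (2·p_1 + 4·p_2)·x_1 = 2·m.
Demand: x_1*(p_1,p_2,m) = 2·m/(2·p_1 + 4·p_2), x_2* = 4·m/(2·p_1 + 4·p_2).
Set x_1* = 5 in the demand function and solve for p_1: p_1 = 6.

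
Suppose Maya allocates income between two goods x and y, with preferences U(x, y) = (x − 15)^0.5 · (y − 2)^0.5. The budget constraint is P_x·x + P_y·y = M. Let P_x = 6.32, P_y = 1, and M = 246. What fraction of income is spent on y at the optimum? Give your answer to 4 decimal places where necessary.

This is Cobb-Douglas in (x−15, y−2): tangency gives 0.5·P_y·(y−2) = 0.5·P_x·(x−15).
Substituting into the budget: x* = 15 + 0.5·(M − 15·P_x − 2·P_y)/P_x, and y* = 2 + 0.5·(…)/P_y.
Discretionary income = 246 − 15·6.32 − 2·1 = 149.2; x* = 15 + 0.5·149.2/6.32 = 26.8038; y* = 2 + 0.5·149.2/1 = 76.6.
Expenditure on y: 1·76.6 = 76.6; share = 0.3114.

share on y = 0.3114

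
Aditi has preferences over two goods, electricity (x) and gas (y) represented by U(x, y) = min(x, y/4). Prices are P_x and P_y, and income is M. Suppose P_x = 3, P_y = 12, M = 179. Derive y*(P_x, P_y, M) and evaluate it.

y* = 14.0392

With perfect complements, no substitution: consume in ratio x:y = 1:4.
Budget: P_x·x + P_y·4·x = M, so (P_x + 4·P_y)·x = M.
Demand: x*(P_x,P_y,M) = M/(P_x + 4·P_y), y* = 4·M/(P_x + 4·P_y).
Here 3 + 4·12 = 51, giving y* = 14.0392.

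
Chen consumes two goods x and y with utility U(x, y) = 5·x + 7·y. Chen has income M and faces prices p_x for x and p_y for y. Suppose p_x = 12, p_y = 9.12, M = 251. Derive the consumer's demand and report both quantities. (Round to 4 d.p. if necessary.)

x* = 0, y* = 27.5219

Perfect substitutes: compare marginal utility per dollar. 5/p_x vs 7/p_y → 0.4167 vs 0.7675.
y gives more utility per dollar, so spend all income on y: y* = M/p_y, x* = 0.
Numerically: x* = 0, y* = 27.5219.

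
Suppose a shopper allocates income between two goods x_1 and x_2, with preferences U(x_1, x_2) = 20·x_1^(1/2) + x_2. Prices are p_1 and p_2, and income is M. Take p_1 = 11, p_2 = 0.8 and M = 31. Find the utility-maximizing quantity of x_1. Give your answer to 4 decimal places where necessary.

MU_x_1 = 10/√x_1, MU_x_2 = 1. Tangency: 10/√x_1 = p_1/p_2.
Solve: √x_1 = 10·p_2/p_1, so x_1*(p_1,p_2) = (10·p_2/p_1)², and x_2* = (M − p_1·x_1*)/p_2.
Plugging in: x_1* = (10·0.8/11)² = 0.5289.

x_1* = 0.5289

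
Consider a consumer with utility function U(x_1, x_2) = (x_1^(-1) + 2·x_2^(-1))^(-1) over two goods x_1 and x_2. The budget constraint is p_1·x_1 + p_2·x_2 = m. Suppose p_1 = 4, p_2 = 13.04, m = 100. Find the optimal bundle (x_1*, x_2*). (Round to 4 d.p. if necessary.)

x_1* = 7.0355, x_2* = 5.5106

MU_x_1 ∝ x_1^(-2), MU_x_2 ∝ 2·x_2^(-2), so MRS = (1/2)·(x_2/x_1)^(2) = p_1/p_2.
Hence x_2/x_1 = (2·p_1/p_2)^(1/(2)), i.e. raised to the 0.5 power.
Substitute x_2 = (x_2/x_1)·x_1 into the budget: x_1* = m/(p_1 + p_2·(x_2/x_1)).
Numerically x_2/x_1 = 0.78326, so x_1* = 100/(4 + 13.04·0.78326) = 7.0355 and x_2* = 0.78326·7.0355 = 5.5106.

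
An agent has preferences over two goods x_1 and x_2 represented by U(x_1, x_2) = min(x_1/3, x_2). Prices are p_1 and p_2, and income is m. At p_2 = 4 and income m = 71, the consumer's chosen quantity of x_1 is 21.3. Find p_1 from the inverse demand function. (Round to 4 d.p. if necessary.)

p_1 = 2

Leontief preferences: the optimum is at the kink where x_1/3 = x_2/1, i.e. x_2 = (1/3)·x_1.
Budget: p_1·x_1 + p_2·(1/3)·x_1 = m, so (3·p_1 + p_2)·x_1 = 3·m.
Demand: x_1*(p_1,p_2,m) = 3·m/(3·p_1 + p_2), x_2* = m/(3·p_1 + p_2).
Set x_1* = 21.3 in the demand function and solve for p_1: p_1 = 2.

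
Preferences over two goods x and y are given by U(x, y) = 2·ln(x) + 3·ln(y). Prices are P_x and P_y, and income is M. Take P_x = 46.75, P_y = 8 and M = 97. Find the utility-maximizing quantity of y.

y* = 7.275

The MRS is (2/3)·y/x. Set MRS = P_x/P_y.
Rearranging, P_y·y = (3/2)·P_x·x. Substituting into the budget gives P_x·x·(1 + (3/2)) = M.
Demand: x*(P_x,P_y,M) = 0.4·M/P_x and y* = 0.6·M/P_y.
At P_x=46.75, P_y=8, M=97: y* = 0.6·97/8 = 7.275.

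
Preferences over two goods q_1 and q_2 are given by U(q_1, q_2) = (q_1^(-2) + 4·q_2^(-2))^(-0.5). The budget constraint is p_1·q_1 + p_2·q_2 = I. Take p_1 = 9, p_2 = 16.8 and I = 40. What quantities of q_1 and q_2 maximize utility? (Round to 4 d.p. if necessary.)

MU_q_1 ∝ q_1^(-3), MU_q_2 ∝ 4·q_2^(-3), so MRS = (1/4)·(q_2/q_1)^(3) = p_1/p_2.
Solve for the ratio: q_2/q_1 = [4·p_1/p_2]^(1/3).
Substitute q_2 = (q_2/q_1)·q_1 into the budget: q_1* = I/(p_1 + p_2·(q_2/q_1)).
Numerically q_2/q_1 = 1.289232, so q_1* = 40/(9 + 16.8·1.289232) = 1.3047 and q_2* = 1.289232·1.3047 = 1.682.

q_1* = 1.3047, q_2* = 1.682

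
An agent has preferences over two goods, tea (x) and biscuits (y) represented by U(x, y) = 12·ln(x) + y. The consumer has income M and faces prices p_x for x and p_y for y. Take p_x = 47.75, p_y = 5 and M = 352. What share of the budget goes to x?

So x*(p_x,p_y) = 12·p_y/p_x, independent of income; and y* = (M − 12·p_y)/p_y.
At the given prices: x* = 12·5/47.75 = 1.2565, and y* = 58.4.
Expenditure on x: 47.75·1.2565 = 60; share = 0.1705.

share on x = 0.1705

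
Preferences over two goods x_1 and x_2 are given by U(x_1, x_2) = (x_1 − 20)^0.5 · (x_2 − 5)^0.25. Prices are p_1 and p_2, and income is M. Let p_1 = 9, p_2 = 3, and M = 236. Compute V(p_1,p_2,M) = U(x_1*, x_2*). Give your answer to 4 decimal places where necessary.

V = 2.546

Let x_1' = x_1−20, x_2' = x_2−5. MRS = 2·x_2'/x_1' = p_1/p_2.
Substituting into the budget: x_1* = 20 + 2/3·(M − 20·p_1 − 5·p_2)/p_1, and x_2* = 5 + 1/3·(…)/p_2.
Discretionary income = 236 − 20·9 − 5·3 = 41; x_1* = 20 + 2/3·41/9 = 23.037; x_2* = 5 + 1/3·41/3 = 9.5556.
Utility at the optimum: U(23.037, 9.5556) = 2.546.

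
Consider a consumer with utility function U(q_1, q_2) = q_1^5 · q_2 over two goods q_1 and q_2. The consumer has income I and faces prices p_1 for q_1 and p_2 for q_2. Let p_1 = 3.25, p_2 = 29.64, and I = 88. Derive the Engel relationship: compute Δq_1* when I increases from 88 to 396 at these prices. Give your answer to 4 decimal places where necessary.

Δq_1* = 78.9744

Tangency: MRS = 5·q_2/q_1 = p_1/p_2.
Rearranging, p_2·q_2 = (1/5)·p_1·q_1. Substituting into the budget gives p_1·q_1·(1 + (1/5)) = I.
Demand: q_1*(p_1,p_2,I) = 5/6·I/p_1 and q_2* = 1/6·I/p_2.
At p_1=3.25, p_2=29.64, I=88: q_1* = 5/6·88/3.25 = 22.5641.
At I' = 396: q_1* = 101.5385. Change: 101.5385 − 22.5641 = 78.9744.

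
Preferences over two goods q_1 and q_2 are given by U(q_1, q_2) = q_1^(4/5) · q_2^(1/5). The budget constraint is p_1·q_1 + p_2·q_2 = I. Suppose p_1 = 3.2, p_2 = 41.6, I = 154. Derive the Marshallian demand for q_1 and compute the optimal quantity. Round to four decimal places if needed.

q_1* = 38.5

The MRS is 4·q_2/q_1. Set MRS = p_1/p_2.
Rearranging, p_2·q_2 = (1/4)·p_1·q_1. Substituting into the budget gives p_1·q_1·(1 + (1/4)) = I.
Demand: q_1*(p_1,p_2,I) = 0.8·I/p_1 and q_2* = 0.2·I/p_2.
At p_1=3.2, p_2=41.6, I=154: q_1* = 0.8·154/3.2 = 38.5.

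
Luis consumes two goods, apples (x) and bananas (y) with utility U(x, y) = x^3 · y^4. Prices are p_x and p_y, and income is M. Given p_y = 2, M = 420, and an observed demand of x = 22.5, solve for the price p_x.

Tangency: MRS = (3/4)·y/x = p_x/p_y.
So 3·p_y·y = 4·p_x·x; combined with the budget, a share 3/7 of income goes to x.
Demand: x*(p_x,p_y,M) = 3/7·M/p_x and y* = 4/7·M/p_y.
Set x* = 22.5 in the demand function and solve for p_x: p_x = 8.

p_x = 8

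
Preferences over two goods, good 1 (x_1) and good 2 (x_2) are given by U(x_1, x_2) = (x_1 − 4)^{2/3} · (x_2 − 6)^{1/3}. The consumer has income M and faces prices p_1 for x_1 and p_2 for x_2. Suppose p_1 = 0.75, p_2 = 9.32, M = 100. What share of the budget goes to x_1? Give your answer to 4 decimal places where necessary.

After buying the subsistence bundle (4, 6), a share 2/3 of the remaining income goes to x_1: x_1* = 4 + 2/3·(M − 4p_1 − 6p_2)/p_1.
Discretionary income = 100 − 4·0.75 − 6·9.32 = 41.08; x_1* = 4 + 2/3·41.08/0.75 = 40.5156; x_2* = 6 + 1/3·41.08/9.32 = 7.4692.
Expenditure on x_1: 0.75·40.5156 = 30.3867; share = 0.3039.

share on x_1 = 0.3039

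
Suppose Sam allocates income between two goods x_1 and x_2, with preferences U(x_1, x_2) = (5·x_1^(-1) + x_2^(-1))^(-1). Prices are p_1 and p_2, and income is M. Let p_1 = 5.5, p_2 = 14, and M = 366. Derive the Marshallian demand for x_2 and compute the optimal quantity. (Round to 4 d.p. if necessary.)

Substitute x_2 = (x_2/x_1)·x_1 into the budget: x_1* = M/(p_1 + p_2·(x_2/x_1)).
Numerically x_2/x_1 = 0.280306, so x_1* = 366/(5.5 + 14·0.280306) = 38.8358 and x_2* = 0.280306·38.8358 = 10.8859.

x_2* = 10.8859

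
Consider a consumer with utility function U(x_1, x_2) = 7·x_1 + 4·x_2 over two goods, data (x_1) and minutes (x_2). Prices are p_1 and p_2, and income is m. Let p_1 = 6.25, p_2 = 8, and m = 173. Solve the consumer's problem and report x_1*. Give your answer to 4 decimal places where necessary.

x_1* = 27.68

Linear utility — the consumer picks whichever good has higher MU/price: 7/6.25 = 1.12 vs 4/8 = 0.5.
x_1 gives more utility per dollar, so spend all income on x_1: x_1* = m/p_1, x_2* = 0.
Numerically: x_1* = 27.68, x_2* = 0.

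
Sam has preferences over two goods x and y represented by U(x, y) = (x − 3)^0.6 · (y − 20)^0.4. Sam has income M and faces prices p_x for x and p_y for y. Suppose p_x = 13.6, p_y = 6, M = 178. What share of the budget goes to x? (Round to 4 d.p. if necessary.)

share on x = 0.2872

This is Cobb-Douglas in (x−3, y−20): tangency gives 0.6·p_y·(y−20) = 0.4·p_x·(x−3).
Substituting into the budget: x* = 3 + 0.6·(M − 3·p_x − 20·p_y)/p_x, and y* = 20 + 0.4·(…)/p_y.
Discretionary income = 178 − 3·13.6 − 20·6 = 17.2; x* = 3 + 0.6·17.2/13.6 = 3.7588; y* = 20 + 0.4·17.2/6 = 21.1467.
Expenditure on x: 13.6·3.7588 = 51.12; share = 0.2872.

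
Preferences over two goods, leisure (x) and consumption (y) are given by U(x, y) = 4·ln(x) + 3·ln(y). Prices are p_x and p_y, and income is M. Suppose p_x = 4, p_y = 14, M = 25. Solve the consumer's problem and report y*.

y* = 0.7653

Tangency: MRS = (4/3)·y/x = p_x/p_y.
So 4·p_y·y = 3·p_x·x; combined with the budget, a share 4/7 of income goes to x.
Demand: x*(p_x,p_y,M) = 4/7·M/p_x and y* = 3/7·M/p_y.
At p_x=4, p_y=14, M=25: y* = 3/7·25/14 = 0.7653.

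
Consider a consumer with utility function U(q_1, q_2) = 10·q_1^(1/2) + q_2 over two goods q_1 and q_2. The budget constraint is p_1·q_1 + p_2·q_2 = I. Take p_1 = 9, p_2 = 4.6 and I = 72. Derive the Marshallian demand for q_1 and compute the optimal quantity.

Utility is quasi-linear in q_2; the FOC for q_1 is 5/√q_1 = p_1/p_2.
Solve: √q_1 = 5·p_2/p_1, so q_1*(p_1,p_2) = (5·p_2/p_1)², and q_2* = (I − p_1·q_1*)/p_2.
Plugging in: q_1* = (5·4.6/9)² = 6.5309.

q_1* = 6.5309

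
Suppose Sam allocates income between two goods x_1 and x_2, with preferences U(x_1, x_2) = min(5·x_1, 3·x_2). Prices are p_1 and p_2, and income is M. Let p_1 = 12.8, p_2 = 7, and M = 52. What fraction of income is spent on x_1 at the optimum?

share on x_1 = 0.5232

Leontief preferences: the optimum is at the kink where x_1/3 = x_2/5, i.e. x_2 = (5/3)·x_1.
Budget: p_1·x_1 + p_2·(5/3)·x_1 = M, so (3·p_1 + 5·p_2)·x_1 = 3·M.
Demand: x_1*(p_1,p_2,M) = 3·M/(3·p_1 + 5·p_2), x_2* = 5·M/(3·p_1 + 5·p_2).
Here 3·12.8 + 5·7 = 73.4, giving x_1* = 2.1253 and x_2* = 3.5422.
Expenditure on x_1: 12.8·2.1253 = 27.2044; share = 0.5232.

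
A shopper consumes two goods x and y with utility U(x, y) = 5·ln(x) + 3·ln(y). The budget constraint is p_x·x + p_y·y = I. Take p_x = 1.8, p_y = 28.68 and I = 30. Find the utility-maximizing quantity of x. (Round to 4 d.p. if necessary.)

MU_x/MU_y = (5·y)/(3·x); tangency sets this equal to p_x/p_y.
So 5·p_y·y = 3·p_x·x; combined with the budget, a share 0.625 of income goes to x.
Demand: x*(p_x,p_y,I) = 0.625·I/p_x and y* = 0.375·I/p_y.
At p_x=1.8, p_y=28.68, I=30: x* = 0.625·30/1.8 = 10.4167.

x* = 10.4167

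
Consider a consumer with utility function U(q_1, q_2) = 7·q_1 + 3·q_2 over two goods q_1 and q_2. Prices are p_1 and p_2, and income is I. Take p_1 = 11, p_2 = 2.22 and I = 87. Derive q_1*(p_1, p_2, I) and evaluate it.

q_1* = 0

Linear utility — the consumer picks whichever good has higher MU/price: 7/11 = 0.6364 vs 3/2.22 = 1.3514.
q_2 gives more utility per dollar, so spend all income on q_2: q_2* = I/p_2, q_1* = 0.
Numerically: q_1* = 0, q_2* = 39.1892.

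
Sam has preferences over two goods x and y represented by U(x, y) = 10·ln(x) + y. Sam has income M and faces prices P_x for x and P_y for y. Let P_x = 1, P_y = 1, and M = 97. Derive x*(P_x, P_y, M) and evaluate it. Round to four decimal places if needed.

So x*(P_x,P_y) = 10·P_y/P_x, independent of income; and y* = (M − 10·P_y)/P_y.
At the given prices: x* = 10·1/1 = 10.

x* = 10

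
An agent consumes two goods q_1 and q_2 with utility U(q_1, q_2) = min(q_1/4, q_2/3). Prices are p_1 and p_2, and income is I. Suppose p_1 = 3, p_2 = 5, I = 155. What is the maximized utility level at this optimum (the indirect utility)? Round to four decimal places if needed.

V = 5.7407

With perfect complements, no substitution: consume in ratio q_1:q_2 = 4:3.
Budget: p_1·q_1 + p_2·(3/4)·q_1 = I, so (4·p_1 + 3·p_2)·q_1 = 4·I.
Demand: q_1*(p_1,p_2,I) = 4·I/(4·p_1 + 3·p_2), q_2* = 3·I/(4·p_1 + 3·p_2).
Here 4·3 + 3·5 = 27, giving q_1* = 22.963 and q_2* = 17.2222.
Utility at the optimum: U(22.963, 17.2222) = 5.7407.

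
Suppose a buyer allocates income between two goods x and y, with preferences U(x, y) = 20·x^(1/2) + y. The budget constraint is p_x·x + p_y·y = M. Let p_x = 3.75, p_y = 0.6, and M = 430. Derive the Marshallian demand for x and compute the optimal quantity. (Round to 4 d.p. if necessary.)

x* = 2.56

Utility is quasi-linear in y; the FOC for x is 10/√x = p_x/p_y.
Solve: √x = 10·p_y/p_x, so x*(p_x,p_y) = (10·p_y/p_x)², and y* = (M − p_x·x*)/p_y.
Plugging in: x* = (10·0.6/3.75)² = 2.56.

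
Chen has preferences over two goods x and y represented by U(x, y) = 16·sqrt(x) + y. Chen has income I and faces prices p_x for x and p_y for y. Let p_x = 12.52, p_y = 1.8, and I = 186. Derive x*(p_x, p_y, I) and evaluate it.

MU_x = 8/√x, MU_y = 1. Tangency: 8/√x = p_x/p_y.
Solve: √x = 8·p_y/p_x, so x*(p_x,p_y) = (8·p_y/p_x)², and y* = (I − p_x·x*)/p_y.
Plugging in: x* = (8·1.8/12.52)² = 1.3229.

x* = 1.3229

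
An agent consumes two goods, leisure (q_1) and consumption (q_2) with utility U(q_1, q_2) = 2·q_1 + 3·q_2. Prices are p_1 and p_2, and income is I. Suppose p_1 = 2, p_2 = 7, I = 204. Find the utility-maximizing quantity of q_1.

Linear utility — the consumer picks whichever good has higher MU/price: 2/2 = 1 vs 3/7 = 0.4286.
q_1 gives more utility per dollar, so spend all income on q_1: q_1* = I/p_1, q_2* = 0.
Numerically: q_1* = 102, q_2* = 0.

q_1* = 102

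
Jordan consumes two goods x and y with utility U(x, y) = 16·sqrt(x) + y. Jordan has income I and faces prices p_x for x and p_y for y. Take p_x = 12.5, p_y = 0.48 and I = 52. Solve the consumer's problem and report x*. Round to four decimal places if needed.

x* = 0.0944

MU_x = 8/√x, MU_y = 1. Tangency: 8/√x = p_x/p_y.
Thus x* = (8·p_y/p_x)² — independent of I — with the rest of income spent on y.
Plugging in: x* = (8·0.48/12.5)² = 0.0944.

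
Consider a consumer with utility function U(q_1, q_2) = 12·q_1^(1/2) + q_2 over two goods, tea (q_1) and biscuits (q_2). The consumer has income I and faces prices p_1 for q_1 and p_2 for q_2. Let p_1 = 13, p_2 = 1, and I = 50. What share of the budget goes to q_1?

share on q_1 = 0.0554

Utility is quasi-linear in q_2; the FOC for q_1 is 6/√q_1 = p_1/p_2.
Solve: √q_1 = 6·p_2/p_1, so q_1*(p_1,p_2) = (6·p_2/p_1)², and q_2* = (I − p_1·q_1*)/p_2.
Plugging in: q_1* = (6·1/13)² = 0.213, q_2* = 47.2308.
Expenditure on q_1: 13·0.213 = 2.7692; share = 0.0554.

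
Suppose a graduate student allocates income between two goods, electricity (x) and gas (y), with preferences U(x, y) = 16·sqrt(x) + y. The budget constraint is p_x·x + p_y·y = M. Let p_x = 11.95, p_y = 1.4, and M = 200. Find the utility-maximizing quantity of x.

MU_x = 8/√x, MU_y = 1. Tangency: 8/√x = p_x/p_y.
Thus x* = (8·p_y/p_x)² — independent of M — with the rest of income spent on y.
Plugging in: x* = (8·1.4/11.95)² = 0.8784.

x* = 0.8784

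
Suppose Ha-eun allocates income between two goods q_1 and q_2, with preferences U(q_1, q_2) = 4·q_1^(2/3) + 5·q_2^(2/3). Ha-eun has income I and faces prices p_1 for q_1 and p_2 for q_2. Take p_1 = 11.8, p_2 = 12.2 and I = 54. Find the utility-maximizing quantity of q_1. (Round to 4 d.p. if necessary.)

q_1* = 1.6187

MRS = MU_q_1/MU_q_2 = (4/5)·(q_2/q_1)^(1/3). Set equal to p_1/p_2.
Hence q_2/q_1 = ((5/4)·p_1/p_2)^(1/(1/3)), i.e. raised to the 3 power.
Substitute q_2 = (q_2/q_1)·q_1 into the budget: q_1* = I/(p_1 + p_2·(q_2/q_1)).
Numerically q_2/q_1 = 1.767244, so q_1* = 54/(11.8 + 12.2·1.767244) = 1.6187.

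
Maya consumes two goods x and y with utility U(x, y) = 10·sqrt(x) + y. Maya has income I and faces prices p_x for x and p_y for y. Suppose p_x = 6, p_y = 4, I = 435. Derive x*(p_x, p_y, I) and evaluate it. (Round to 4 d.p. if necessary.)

x* = 11.1111

Set MRS = p_x/p_y: 5·x^(−1/2) = p_x/p_y.
Solve: √x = 5·p_y/p_x, so x*(p_x,p_y) = (5·p_y/p_x)², and y* = (I − p_x·x*)/p_y.
Plugging in: x* = (5·4/6)² = 11.1111.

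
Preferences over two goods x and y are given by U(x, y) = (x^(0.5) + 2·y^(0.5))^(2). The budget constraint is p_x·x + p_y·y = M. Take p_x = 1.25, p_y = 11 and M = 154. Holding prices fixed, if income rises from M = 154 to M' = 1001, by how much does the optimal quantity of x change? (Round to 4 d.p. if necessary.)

Δx* = 465.85

MRS = MU_x/MU_y = (1/2)·(y/x)^(0.5). Set equal to p_x/p_y.
Hence y/x = (2·p_x/p_y)^(1/(0.5)), i.e. raised to the 2 power.
With the ratio pinned down, the budget gives x* = M/(p_x + p_y·(y/x)) and y* = (y/x)·x*.
Numerically y/x = 0.051653, so x* = 154/(1.25 + 11·0.051653) = 84.7.
At M' = 1001: x* = 550.55. Change: 550.55 − 84.7 = 465.85.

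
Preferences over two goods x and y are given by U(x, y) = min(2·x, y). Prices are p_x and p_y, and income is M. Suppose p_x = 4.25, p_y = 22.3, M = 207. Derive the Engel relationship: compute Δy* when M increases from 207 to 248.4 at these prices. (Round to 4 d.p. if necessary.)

Δy* = 1.695

With perfect complements, no substitution: consume in ratio x:y = 1:2.
Budget: p_x·x + p_y·2·x = M, so (p_x + 2·p_y)·x = M.
Demand: x*(p_x,p_y,M) = M/(p_x + 2·p_y), y* = 2·M/(p_x + 2·p_y).
Here 4.25 + 2·22.3 = 48.85, giving y* = 8.4749.
At M' = 248.4: y* = 10.1699. Change: 10.1699 − 8.4749 = 1.695.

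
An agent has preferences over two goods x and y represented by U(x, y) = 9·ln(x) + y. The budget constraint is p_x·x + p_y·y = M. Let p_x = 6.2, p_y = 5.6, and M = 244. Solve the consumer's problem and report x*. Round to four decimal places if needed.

x* = 8.129

So x*(p_x,p_y) = 9·p_y/p_x, independent of income; and y* = (M − 9·p_y)/p_y.
At the given prices: x* = 9·5.6/6.2 = 8.129.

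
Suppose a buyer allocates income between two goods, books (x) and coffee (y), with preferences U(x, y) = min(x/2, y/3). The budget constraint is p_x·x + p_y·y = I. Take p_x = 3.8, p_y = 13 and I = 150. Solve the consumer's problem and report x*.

x* = 6.4378

With perfect complements, no substitution: consume in ratio x:y = 2:3.
Budget: p_x·x + p_y·(3/2)·x = I, so (2·p_x + 3·p_y)·x = 2·I.
Demand: x*(p_x,p_y,I) = 2·I/(2·p_x + 3·p_y), y* = 3·I/(2·p_x + 3·p_y).
Here 2·3.8 + 3·13 = 46.6, giving x* = 6.4378.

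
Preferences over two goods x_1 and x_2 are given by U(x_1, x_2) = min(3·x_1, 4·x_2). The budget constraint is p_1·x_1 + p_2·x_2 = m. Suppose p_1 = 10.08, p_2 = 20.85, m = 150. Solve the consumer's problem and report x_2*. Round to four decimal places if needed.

Demand: x_1*(p_1,p_2,m) = 4·m/(4·p_1 + 3·p_2), x_2* = 3·m/(4·p_1 + 3·p_2).
Here 4·10.08 + 3·20.85 = 102.87, giving x_2* = 4.3745.

x_2* = 4.3745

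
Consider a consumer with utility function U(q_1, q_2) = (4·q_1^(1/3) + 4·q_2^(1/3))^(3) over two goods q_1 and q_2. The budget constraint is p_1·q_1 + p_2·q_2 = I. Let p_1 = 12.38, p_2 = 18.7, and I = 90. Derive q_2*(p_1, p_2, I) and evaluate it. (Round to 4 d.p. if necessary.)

q_2* = 2.1592

Substitute q_2 = (q_2/q_1)·q_1 into the budget: q_1* = I/(p_1 + p_2·(q_2/q_1)).
Numerically q_2/q_1 = 0.538665, so q_1* = 90/(12.38 + 18.7·0.538665) = 4.0084 and q_2* = 0.538665·4.0084 = 2.1592.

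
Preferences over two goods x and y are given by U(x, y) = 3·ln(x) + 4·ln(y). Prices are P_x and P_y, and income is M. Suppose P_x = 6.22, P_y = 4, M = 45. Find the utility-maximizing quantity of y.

Demand: x*(P_x,P_y,M) = 3/7·M/P_x and y* = 4/7·M/P_y.
At P_x=6.22, P_y=4, M=45: y* = 4/7·45/4 = 6.4286.

y* = 6.4286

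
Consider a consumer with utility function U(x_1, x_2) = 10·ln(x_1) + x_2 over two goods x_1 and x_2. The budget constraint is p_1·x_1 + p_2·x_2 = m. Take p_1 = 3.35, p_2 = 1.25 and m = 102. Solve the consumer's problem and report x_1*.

x_1* = 3.7313

So x_1*(p_1,p_2) = 10·p_2/p_1, independent of income; and x_2* = (m − 10·p_2)/p_2.
At the given prices: x_1* = 10·1.25/3.35 = 3.7313.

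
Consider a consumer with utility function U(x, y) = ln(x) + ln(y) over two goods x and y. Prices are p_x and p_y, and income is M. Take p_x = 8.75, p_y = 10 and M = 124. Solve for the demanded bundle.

The MRS is y/x. Set MRS = p_x/p_y.
So p_y·y = p_x·x; combined with the budget, a share 0.5 of income goes to x.
Demand: x*(p_x,p_y,M) = 0.5·M/p_x and y* = 0.5·M/p_y.
At p_x=8.75, p_y=10, M=124: x* = 0.5·124/8.75 = 7.0857, y* = 6.2.

x* = 7.0857, y* = 6.2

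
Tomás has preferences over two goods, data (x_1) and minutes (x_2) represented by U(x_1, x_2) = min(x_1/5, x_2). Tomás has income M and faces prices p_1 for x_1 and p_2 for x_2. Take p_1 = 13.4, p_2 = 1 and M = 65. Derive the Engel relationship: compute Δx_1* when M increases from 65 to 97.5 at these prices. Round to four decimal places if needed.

Δx_1* = 2.3897

Demand: x_1*(p_1,p_2,M) = 5·M/(5·p_1 + p_2), x_2* = M/(5·p_1 + p_2).
Here 5·13.4 + 1 = 68, giving x_1* = 4.7794.
At M' = 97.5: x_1* = 7.1691. Change: 7.1691 − 4.7794 = 2.3897.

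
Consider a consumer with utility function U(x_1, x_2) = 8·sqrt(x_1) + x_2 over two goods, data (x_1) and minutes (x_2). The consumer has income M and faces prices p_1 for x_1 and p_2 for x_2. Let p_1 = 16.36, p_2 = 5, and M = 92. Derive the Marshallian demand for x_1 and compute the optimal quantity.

x_1* = 1.4945

MU_x_1 = 4/√x_1, MU_x_2 = 1. Tangency: 4/√x_1 = p_1/p_2.
Thus x_1* = (4·p_2/p_1)² — independent of M — with the rest of income spent on x_2.
Plugging in: x_1* = (4·5/16.36)² = 1.4945.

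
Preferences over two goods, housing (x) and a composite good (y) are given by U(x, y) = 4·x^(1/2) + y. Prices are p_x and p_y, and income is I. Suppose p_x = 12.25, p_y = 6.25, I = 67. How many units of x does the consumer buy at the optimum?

x* = 1.0412

Utility is quasi-linear in y; the FOC for x is 2/√x = p_x/p_y.
Solve: √x = 2·p_y/p_x, so x*(p_x,p_y) = (2·p_y/p_x)², and y* = (I − p_x·x*)/p_y.
Plugging in: x* = (2·6.25/12.25)² = 1.0412.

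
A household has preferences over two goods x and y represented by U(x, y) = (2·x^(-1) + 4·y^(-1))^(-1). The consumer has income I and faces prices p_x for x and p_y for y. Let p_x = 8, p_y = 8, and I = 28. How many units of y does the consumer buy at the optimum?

MU_x ∝ 2·x^(-2), MU_y ∝ 4·y^(-2), so MRS = (1/2)·(y/x)^(2) = p_x/p_y.
Hence y/x = (2·p_x/p_y)^(1/(2)), i.e. raised to the 0.5 power.
With the ratio pinned down, the budget gives x* = I/(p_x + p_y·(y/x)) and y* = (y/x)·x*.
Numerically y/x = 1.414214, so x* = 28/(8 + 8·1.414214) = 1.4497 and y* = 1.414214·1.4497 = 2.0503.

y* = 2.0503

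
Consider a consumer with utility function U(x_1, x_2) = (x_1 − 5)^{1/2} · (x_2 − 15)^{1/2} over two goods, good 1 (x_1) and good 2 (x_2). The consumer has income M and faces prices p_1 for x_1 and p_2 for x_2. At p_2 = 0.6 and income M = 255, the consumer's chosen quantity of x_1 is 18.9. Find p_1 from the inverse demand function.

p_1 = 7.5

MRS = (x_2−15)/(x_1−5). Tangency with p_1/p_2 gives x_2−15 = (p_1/p_2)·(x_1−5).
Substituting into the budget: x_1* = 5 + 0.5·(M − 5·p_1 − 15·p_2)/p_1, and x_2* = 15 + 0.5·(…)/p_2.
Set x_1* = 18.9 in the demand function and solve for p_1: p_1 = 7.5.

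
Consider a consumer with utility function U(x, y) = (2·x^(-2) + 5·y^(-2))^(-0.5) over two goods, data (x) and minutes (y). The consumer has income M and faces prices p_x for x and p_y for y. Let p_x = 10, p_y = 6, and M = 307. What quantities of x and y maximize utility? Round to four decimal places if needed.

MU_x ∝ 2·x^(-3), MU_y ∝ 5·y^(-3), so MRS = (2/5)·(y/x)^(3) = p_x/p_y.
Solve for the ratio: y/x = [(5/2)·p_x/p_y]^(1/3).
Substitute y = (y/x)·x into the budget: x* = M/(p_x + p_y·(y/x)).
Numerically y/x = 1.609149, so x* = 307/(10 + 6·1.609149) = 15.6195 and y* = 1.609149·15.6195 = 25.1341.

x* = 15.6195, y* = 25.1341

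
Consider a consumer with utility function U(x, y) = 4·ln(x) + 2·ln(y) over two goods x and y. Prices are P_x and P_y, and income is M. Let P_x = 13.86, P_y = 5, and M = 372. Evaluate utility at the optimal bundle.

V = 17.9594

Tangency: MRS = 2·y/x = P_x/P_y.
So 4·P_y·y = 2·P_x·x; combined with the budget, a share 2/3 of income goes to x.
Demand: x*(P_x,P_y,M) = 2/3·M/P_x and y* = 1/3·M/P_y.
At P_x=13.86, P_y=5, M=372: x* = 2/3·372/13.86 = 17.8932, y* = 24.8.
Utility at the optimum: U(17.8932, 24.8) = 17.9594.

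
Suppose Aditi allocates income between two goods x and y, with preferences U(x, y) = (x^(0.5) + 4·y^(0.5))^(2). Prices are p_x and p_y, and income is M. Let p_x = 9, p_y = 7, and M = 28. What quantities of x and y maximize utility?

x* = 0.1442, y* = 3.8146

MRS = MU_x/MU_y = (1/4)·(y/x)^(0.5). Set equal to p_x/p_y.
Hence y/x = (4·p_x/p_y)^(1/(0.5)), i.e. raised to the 2 power.
With the ratio pinned down, the budget gives x* = M/(p_x + p_y·(y/x)) and y* = (y/x)·x*.
Numerically y/x = 26.44898, so x* = 28/(9 + 7·26.44898) = 0.1442 and y* = 26.44898·0.1442 = 3.8146.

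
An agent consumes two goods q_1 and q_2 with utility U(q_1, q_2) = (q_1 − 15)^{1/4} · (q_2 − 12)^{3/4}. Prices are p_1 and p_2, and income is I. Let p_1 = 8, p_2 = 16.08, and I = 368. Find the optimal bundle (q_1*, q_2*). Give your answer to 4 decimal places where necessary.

MRS = (1/3)·(q_2−12)/(q_1−15). Tangency with p_1/p_2 gives q_2−12 = 3·(p_1/p_2)·(q_1−15).
After buying the subsistence bundle (15, 12), a share 0.25 of the remaining income goes to q_1: q_1* = 15 + 0.25·(I − 15p_1 − 12p_2)/p_1.
Discretionary income = 368 − 15·8 − 12·16.08 = 55.04; q_1* = 15 + 0.25·55.04/8 = 16.72; q_2* = 12 + 0.75·55.04/16.08 = 14.5672.

q_1* = 16.72, q_2* = 14.5672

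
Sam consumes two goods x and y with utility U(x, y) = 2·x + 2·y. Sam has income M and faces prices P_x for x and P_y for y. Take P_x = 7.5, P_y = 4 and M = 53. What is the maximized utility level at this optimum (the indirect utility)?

V = 26.5

Linear utility — the consumer picks whichever good has higher MU/price: 2/7.5 = 0.2667 vs 2/4 = 0.5.
y gives more utility per dollar, so spend all income on y: y* = M/P_y, x* = 0.
Numerically: x* = 0, y* = 13.25.
Utility at the optimum: U(0, 13.25) = 26.5.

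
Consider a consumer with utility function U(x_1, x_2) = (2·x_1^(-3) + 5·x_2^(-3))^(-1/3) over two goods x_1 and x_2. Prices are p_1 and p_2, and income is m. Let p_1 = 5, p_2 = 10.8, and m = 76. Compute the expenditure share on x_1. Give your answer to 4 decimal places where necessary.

Substitute x_2 = (x_2/x_1)·x_1 into the budget: x_1* = m/(p_1 + p_2·(x_2/x_1)).
Numerically x_2/x_1 = 1.037222, so x_1* = 76/(5 + 10.8·1.037222) = 4.6908 and x_2* = 1.037222·4.6908 = 4.8654.
Expenditure on x_1: 5·4.6908 = 23.4539; share = 0.3086.

share on x_1 = 0.3086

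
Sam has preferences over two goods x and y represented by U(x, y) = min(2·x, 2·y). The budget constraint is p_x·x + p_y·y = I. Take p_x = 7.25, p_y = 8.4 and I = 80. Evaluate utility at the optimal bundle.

Here 2·7.25 + 2·8.4 = 31.3, giving x* = 5.1118 and y* = 5.1118.
Utility at the optimum: U(5.1118, 5.1118) = 10.2236.

V = 10.2236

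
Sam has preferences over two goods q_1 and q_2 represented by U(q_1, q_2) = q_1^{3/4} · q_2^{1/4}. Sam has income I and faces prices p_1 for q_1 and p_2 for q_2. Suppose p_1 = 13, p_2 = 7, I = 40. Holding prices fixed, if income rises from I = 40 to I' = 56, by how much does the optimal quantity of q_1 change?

At p_1=13, p_2=7, I=40: q_1* = 0.75·40/13 = 2.3077.
At I' = 56: q_1* = 3.2308. Change: 3.2308 − 2.3077 = 0.9231.

Δq_1* = 0.9231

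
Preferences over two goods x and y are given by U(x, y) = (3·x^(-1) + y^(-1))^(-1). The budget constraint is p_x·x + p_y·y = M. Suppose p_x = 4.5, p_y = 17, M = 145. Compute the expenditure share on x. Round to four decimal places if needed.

MRS = MU_x/MU_y = 3·(y/x)^(2). Set equal to p_x/p_y.
Hence y/x = ((1/3)·p_x/p_y)^(1/(2)), i.e. raised to the 0.5 power.
With the ratio pinned down, the budget gives x* = M/(p_x + p_y·(y/x)) and y* = (y/x)·x*.
Numerically y/x = 0.297044, so x* = 145/(4.5 + 17·0.297044) = 15.1836 and y* = 0.297044·15.1836 = 4.5102.
Expenditure on x: 4.5·15.1836 = 68.3264; share = 0.4712.

share on x = 0.4712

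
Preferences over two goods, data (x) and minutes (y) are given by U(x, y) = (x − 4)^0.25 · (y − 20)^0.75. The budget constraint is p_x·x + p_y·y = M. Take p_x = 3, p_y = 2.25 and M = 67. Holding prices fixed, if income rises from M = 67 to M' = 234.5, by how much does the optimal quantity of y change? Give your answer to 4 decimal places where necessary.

Let x' = x−4, y' = y−20. MRS = (1/3)·y'/x' = p_x/p_y.
After buying the subsistence bundle (4, 20), a share 0.25 of the remaining income goes to x: x* = 4 + 0.25·(M − 4p_x − 20p_y)/p_x.
Discretionary income = 67 − 4·3 − 20·2.25 = 10; y* = 20 + 0.75·10/2.25 = 23.3333.
At M' = 234.5: y* = 79.1667. Change: 79.1667 − 23.3333 = 55.8333.

Δy* = 55.8333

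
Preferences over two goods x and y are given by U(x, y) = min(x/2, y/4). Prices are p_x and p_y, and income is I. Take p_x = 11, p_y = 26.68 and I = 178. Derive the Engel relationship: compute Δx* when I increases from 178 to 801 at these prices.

Here 2·11 + 4·26.68 = 128.72, giving x* = 2.7657.
At I' = 801: x* = 12.4456. Change: 12.4456 − 2.7657 = 9.6799.

Δx* = 9.6799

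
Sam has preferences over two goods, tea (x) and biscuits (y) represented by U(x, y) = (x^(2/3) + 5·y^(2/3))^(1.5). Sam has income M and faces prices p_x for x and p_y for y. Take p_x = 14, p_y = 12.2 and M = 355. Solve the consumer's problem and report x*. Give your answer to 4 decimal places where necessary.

x* = 0.1531

MU_x ∝ x^(-1/3), MU_y ∝ 5·y^(-1/3), so MRS = (1/5)·(y/x)^(1/3) = p_x/p_y.
Hence y/x = (5·p_x/p_y)^(1/(1/3)), i.e. raised to the 3 power.
Substitute y = (y/x)·x into the budget: x* = M/(p_x + p_y·(y/x)).
Numerically y/x = 188.892462, so x* = 355/(14 + 12.2·188.892462) = 0.1531.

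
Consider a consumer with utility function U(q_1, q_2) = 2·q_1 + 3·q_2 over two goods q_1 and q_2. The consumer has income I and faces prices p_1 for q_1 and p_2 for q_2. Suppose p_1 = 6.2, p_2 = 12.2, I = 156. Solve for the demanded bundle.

Linear utility — the consumer picks whichever good has higher MU/price: 2/6.2 = 0.3226 vs 3/12.2 = 0.2459.
q_1 gives more utility per dollar, so spend all income on q_1: q_1* = I/p_1, q_2* = 0.
Numerically: q_1* = 25.1613, q_2* = 0.

q_1* = 25.1613, q_2* = 0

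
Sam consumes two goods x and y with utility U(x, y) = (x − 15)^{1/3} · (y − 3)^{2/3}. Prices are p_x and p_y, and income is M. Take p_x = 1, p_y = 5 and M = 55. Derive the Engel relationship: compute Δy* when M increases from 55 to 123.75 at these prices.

MRS = (1/2)·(y−3)/(x−15). Tangency with p_x/p_y gives y−3 = 2·(p_x/p_y)·(x−15).
After buying the subsistence bundle (15, 3), a share 1/3 of the remaining income goes to x: x* = 15 + 1/3·(M − 15p_x − 3p_y)/p_x.
Discretionary income = 55 − 15·1 − 3·5 = 25; y* = 3 + 2/3·25/5 = 6.3333.
At M' = 123.75: y* = 15.5. Change: 15.5 − 6.3333 = 9.1667.

Δy* = 9.1667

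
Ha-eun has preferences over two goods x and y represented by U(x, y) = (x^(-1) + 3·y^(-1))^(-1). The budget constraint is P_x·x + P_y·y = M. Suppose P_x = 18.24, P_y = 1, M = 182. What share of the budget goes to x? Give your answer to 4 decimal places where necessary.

From the CES first-order condition, (1/3)·(y/x)^(2) = P_x/P_y.
Solve for the ratio: y/x = [3·P_x/P_y]^(0.5).
Substitute y = (y/x)·x into the budget: x* = M/(P_x + P_y·(y/x)).
Numerically y/x = 7.397297, so x* = 182/(18.24 + 1·7.397297) = 7.099 and y* = 7.397297·7.099 = 52.5136.
Expenditure on x: 18.24·7.099 = 129.4864; share = 0.7115.

share on x = 0.7115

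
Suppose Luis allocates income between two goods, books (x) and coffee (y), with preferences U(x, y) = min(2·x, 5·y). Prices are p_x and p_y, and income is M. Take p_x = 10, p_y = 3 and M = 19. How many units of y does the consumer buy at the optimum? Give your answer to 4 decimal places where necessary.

Leontief preferences: the optimum is at the kink where x/5 = y/2, i.e. y = (2/5)·x.
Budget: p_x·x + p_y·(2/5)·x = M, so (5·p_x + 2·p_y)·x = 5·M.
Demand: x*(p_x,p_y,M) = 5·M/(5·p_x + 2·p_y), y* = 2·M/(5·p_x + 2·p_y).
Here 5·10 + 2·3 = 56, giving y* = 0.6786.

y* = 0.6786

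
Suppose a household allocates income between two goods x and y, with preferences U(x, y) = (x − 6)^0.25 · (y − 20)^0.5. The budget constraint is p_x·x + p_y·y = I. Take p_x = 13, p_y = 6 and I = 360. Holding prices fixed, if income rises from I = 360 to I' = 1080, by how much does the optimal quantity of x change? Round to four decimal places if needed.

MRS = (1/2)·(y−20)/(x−6). Tangency with p_x/p_y gives y−20 = 2·(p_x/p_y)·(x−6).
Substituting into the budget: x* = 6 + 1/3·(I − 6·p_x − 20·p_y)/p_x, and y* = 20 + 2/3·(…)/p_y.
Discretionary income = 360 − 6·13 − 20·6 = 162; x* = 6 + 1/3·162/13 = 10.1538.
At I' = 1080: x* = 28.6154. Change: 28.6154 − 10.1538 = 18.4615.

Δx* = 18.4615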